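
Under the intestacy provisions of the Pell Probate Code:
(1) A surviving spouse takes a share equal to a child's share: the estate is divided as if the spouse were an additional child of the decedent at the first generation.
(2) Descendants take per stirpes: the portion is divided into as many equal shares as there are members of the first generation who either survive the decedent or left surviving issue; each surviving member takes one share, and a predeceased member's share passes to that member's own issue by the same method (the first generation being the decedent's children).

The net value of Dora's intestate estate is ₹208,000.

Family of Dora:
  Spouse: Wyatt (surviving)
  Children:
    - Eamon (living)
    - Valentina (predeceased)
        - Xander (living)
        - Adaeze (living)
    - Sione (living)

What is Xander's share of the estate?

Xander receives ₹26,000.

The spouse counts as an additional share at the children's level, so there are 4 primary shares of ₹52,000. Wyatt takes one such share (₹52,000).
The children's combined portion (₹156,000) is divided into 3 shares of ₹52,000: Eamon and Sione each take ₹52,000; Valentina's ₹52,000 share passes to Valentina's issue.
Valentina's share (₹52,000) is divided into 2 shares of ₹26,000: Xander and Adaeze each take ₹26,000.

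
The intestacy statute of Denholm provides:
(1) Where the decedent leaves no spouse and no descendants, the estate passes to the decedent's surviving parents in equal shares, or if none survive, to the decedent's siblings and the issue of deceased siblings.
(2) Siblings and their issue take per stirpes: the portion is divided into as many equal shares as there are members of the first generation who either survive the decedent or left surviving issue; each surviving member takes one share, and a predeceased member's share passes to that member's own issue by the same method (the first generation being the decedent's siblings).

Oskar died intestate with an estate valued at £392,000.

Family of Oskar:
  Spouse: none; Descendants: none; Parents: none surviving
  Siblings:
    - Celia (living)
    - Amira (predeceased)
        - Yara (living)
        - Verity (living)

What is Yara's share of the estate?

Yara receives £98,000.

The entire £392,000 passes to the siblings and their issue.
That amount (£392,000) is divided into 2 shares of £196,000: Celia takes £196,000; Amira's £196,000 share passes to Amira's issue.
Amira's share (£196,000) is divided into 2 shares of £98,000: Yara and Verity each take £98,000.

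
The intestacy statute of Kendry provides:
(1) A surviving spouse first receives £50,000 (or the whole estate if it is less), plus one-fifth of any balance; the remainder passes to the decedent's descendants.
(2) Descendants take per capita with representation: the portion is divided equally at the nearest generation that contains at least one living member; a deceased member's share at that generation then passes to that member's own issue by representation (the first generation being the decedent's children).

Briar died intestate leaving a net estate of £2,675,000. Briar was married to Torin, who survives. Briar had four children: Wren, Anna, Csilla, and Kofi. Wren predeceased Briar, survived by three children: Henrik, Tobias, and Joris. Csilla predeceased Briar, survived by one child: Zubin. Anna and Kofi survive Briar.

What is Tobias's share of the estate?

Tobias receives £175,000.

Torin first takes £50,000, leaving a balance of £2,625,000. Torin then takes one-fifth of the balance (£525,000), for a total of £575,000. The remaining £2,100,000 passes to the descendants.
The descendants' portion (£2,100,000) is divided into 4 shares of £525,000: Anna and Kofi each take £525,000; Wren's £525,000 share passes to Wren's issue; Csilla's £525,000 share passes to Csilla's issue.
Wren's share (£525,000) is divided into 3 shares of £175,000: Henrik, Tobias, and Joris each take £175,000.
Csilla's share (£525,000) passes entirely to Zubin.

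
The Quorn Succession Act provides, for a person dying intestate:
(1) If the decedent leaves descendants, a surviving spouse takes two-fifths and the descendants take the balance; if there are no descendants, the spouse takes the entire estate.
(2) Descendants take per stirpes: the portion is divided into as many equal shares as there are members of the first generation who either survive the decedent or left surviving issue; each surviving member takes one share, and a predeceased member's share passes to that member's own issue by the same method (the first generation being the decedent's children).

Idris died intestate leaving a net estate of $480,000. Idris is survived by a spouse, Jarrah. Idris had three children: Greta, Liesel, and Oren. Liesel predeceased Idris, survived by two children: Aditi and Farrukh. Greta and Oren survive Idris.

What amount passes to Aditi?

Jarrah takes two-fifths of $480,000 = $192,000. The remaining $288,000 passes to the descendants.
The descendants' portion ($288,000) is divided into 3 shares of $96,000: Greta and Oren each take $96,000; Liesel's $96,000 share passes to Liesel's issue.
Liesel's share ($96,000) is divided into 2 shares of $48,000: Aditi and Farrukh each take $48,000.

Aditi receives $48,000.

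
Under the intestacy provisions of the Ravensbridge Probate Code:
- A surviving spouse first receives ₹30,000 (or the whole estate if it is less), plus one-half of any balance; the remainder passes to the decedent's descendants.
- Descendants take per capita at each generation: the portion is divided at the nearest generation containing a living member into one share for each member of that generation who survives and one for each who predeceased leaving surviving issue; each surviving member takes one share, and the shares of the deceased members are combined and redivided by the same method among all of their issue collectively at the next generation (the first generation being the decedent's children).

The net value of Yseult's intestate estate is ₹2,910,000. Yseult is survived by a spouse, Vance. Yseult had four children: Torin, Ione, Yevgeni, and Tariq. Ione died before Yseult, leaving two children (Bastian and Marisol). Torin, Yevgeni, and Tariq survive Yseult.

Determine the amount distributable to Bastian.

Bastian receives ₹180,000.

Vance first takes ₹30,000, leaving a balance of ₹2,880,000. Vance then takes one-half of the balance (₹1,440,000), for a total of ₹1,470,000. The remaining ₹1,440,000 passes to the descendants.
The descendants' portion (₹1,440,000) is divided at the children's generation into 4 shares of ₹360,000. Torin, Yevgeni, and Tariq each take ₹360,000. The remaining share for the deceased Ione (₹360,000) is carried to the next generation.
That pool (₹360,000) is divided at the grandchildren's generation equally among Bastian and Marisol: ₹180,000 each.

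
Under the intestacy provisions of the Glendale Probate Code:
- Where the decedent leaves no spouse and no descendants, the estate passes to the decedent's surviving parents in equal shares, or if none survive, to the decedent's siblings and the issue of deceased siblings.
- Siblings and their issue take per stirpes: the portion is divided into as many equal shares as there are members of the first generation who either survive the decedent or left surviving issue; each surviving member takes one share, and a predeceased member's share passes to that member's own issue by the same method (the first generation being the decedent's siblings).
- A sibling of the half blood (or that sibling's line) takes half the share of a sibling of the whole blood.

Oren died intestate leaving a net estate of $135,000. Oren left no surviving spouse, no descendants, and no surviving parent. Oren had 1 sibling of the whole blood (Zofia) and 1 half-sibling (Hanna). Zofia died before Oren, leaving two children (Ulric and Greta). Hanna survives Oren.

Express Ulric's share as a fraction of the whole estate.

The entire $135,000 passes to the siblings and their issue.
Counting each half-blood sibling's line as half a unit, there are 3/2 units in $135,000, so one unit is $90,000. Whole-blood lines (Zofia) take $90,000 each; half-blood lines (Hanna) take $45,000 each.
Zofia's share ($90,000) is divided into 2 shares of $45,000: Ulric and Greta each take $45,000.

Ulric receives 1/3 of the estate.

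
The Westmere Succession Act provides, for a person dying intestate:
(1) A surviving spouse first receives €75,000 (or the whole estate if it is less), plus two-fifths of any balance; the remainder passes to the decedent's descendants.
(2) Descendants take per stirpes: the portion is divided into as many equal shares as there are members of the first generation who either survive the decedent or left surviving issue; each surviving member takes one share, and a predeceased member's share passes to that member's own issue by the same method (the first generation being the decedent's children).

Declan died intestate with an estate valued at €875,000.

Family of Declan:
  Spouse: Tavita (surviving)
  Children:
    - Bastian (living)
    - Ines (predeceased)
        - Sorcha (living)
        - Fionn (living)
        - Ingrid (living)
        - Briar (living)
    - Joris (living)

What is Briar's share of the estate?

Tavita first takes €75,000, leaving a balance of €800,000. Tavita then takes two-fifths of the balance (€320,000), for a total of €395,000. The remaining €480,000 passes to the descendants.
The descendants' portion (€480,000) is divided into 3 shares of €160,000: Bastian and Joris each take €160,000; Ines's €160,000 share passes to Ines's issue.
Ines's share (€160,000) is divided into 4 shares of €40,000: Sorcha, Fionn, Ingrid, and Briar each take €40,000.

Briar receives €40,000.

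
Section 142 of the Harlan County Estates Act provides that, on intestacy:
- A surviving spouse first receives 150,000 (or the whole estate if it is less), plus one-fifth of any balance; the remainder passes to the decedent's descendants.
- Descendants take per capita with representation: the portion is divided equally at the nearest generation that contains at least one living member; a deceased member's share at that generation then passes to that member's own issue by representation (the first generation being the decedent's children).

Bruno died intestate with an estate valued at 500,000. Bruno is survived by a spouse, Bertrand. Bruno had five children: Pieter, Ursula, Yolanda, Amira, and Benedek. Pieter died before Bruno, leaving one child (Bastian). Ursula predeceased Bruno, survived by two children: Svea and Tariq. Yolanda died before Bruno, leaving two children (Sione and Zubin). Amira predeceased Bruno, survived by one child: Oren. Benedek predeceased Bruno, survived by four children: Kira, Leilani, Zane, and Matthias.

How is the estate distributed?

Bertrand first takes 150,000, leaving a balance of 350,000. Bertrand then takes one-fifth of the balance (70,000), for a total of 220,000. The remaining 280,000 passes to the descendants.
No child survives, so the initial division is made at the grandchildren's generation.
The descendants' portion (280,000) is divided into 10 shares of 28,000: Bastian, Svea, Tariq, Sione, Zubin, Oren, Kira, Leilani, Zane, and Matthias each take 28,000.

Bertrand: 220,000; Bastian: 28,000; Svea: 28,000; Tariq: 28,000; Sione: 28,000; Zubin: 28,000; Oren: 28,000; Kira: 28,000; Leilani: 28,000; Zane: 28,000; Matthias: 28,000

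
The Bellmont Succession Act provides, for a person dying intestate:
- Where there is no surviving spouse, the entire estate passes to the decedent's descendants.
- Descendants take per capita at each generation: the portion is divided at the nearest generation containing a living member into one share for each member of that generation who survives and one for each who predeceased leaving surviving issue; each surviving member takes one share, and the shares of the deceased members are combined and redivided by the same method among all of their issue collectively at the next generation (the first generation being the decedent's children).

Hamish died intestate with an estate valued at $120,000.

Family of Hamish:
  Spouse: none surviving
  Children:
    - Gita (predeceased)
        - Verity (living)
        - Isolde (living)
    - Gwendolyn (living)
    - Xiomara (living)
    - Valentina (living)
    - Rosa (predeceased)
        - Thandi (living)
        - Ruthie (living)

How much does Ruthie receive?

The entire $120,000 passes to the descendants.
That amount ($120,000) is divided at the children's generation into 5 shares of $24,000. Gwendolyn, Xiomara, and Valentina each take $24,000. The 2 shares of the deceased (Gita and Rosa) are combined into a pool of $48,000.
That pool ($48,000) is divided at the grandchildren's generation equally among Verity, Isolde, Thandi, and Ruthie: $12,000 each.

Ruthie receives $12,000.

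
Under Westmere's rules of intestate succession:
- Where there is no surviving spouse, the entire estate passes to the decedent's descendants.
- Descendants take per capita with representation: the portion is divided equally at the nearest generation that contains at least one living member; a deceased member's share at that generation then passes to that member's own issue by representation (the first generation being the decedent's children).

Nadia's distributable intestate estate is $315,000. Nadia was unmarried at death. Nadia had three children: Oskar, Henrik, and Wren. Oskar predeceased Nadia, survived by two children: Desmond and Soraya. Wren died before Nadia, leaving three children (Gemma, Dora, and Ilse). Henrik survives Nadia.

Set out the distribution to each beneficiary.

Desmond: $52,500; Soraya: $52,500; Henrik: $105,000; Gemma: $35,000; Dora: $35,000; Ilse: $35,000

The entire $315,000 passes to the descendants.
That amount ($315,000) is divided into 3 shares of $105,000: Henrik takes $105,000; Oskar's $105,000 share passes to Oskar's issue; Wren's $105,000 share passes to Wren's issue.
Oskar's share ($105,000) is divided into 2 shares of $52,500: Desmond and Soraya each take $52,500.
Wren's share ($105,000) is divided into 3 shares of $35,000: Gemma, Dora, and Ilse each take $35,000.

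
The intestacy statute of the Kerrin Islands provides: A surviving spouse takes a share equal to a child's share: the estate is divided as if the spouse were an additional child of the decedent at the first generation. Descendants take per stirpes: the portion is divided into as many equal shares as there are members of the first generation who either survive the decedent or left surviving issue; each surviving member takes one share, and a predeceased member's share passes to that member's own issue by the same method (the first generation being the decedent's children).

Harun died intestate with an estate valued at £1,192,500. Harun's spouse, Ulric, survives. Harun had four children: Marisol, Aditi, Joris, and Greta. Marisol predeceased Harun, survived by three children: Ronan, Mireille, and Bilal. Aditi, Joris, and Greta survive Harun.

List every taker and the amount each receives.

Ulric: £238,500; Ronan: £79,500; Mireille: £79,500; Bilal: £79,500; Aditi: £238,500; Joris: £238,500; Greta: £238,500

The spouse counts as an additional share at the children's level, so there are 5 primary shares of £238,500. Ulric takes one such share (£238,500).
The children's combined portion (£954,000) is divided into 4 shares of £238,500: Aditi, Joris, and Greta each take £238,500; Marisol's £238,500 share passes to Marisol's issue.
Marisol's share (£238,500) is divided into 3 shares of £79,500: Ronan, Mireille, and Bilal each take £79,500.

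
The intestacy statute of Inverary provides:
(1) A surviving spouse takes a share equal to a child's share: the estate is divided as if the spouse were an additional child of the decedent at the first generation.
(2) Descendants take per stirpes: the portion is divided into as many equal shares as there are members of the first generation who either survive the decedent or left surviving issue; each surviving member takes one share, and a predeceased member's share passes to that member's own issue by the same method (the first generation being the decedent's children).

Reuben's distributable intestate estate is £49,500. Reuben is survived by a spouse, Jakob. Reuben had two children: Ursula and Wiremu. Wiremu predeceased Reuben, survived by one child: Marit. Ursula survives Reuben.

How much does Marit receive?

The spouse counts as an additional share at the children's level, so there are 3 primary shares of £16,500. Jakob takes one such share (£16,500).
The children's combined portion (£33,000) is divided into 2 shares of £16,500: Ursula takes £16,500; Wiremu's £16,500 share passes to Wiremu's issue.
Wiremu's share (£16,500) passes entirely to Marit.

Marit receives £16,500.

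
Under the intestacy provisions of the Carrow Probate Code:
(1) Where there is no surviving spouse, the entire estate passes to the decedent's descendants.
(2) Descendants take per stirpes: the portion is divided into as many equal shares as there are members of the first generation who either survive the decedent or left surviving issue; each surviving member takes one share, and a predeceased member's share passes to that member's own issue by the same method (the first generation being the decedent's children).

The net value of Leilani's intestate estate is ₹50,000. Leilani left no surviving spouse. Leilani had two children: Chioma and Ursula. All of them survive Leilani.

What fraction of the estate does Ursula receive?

Ursula receives 1/2 of the estate.

The entire ₹50,000 passes to the descendants.
That amount (₹50,000) is divided into 2 shares of ₹25,000: Chioma and Ursula each take ₹25,000.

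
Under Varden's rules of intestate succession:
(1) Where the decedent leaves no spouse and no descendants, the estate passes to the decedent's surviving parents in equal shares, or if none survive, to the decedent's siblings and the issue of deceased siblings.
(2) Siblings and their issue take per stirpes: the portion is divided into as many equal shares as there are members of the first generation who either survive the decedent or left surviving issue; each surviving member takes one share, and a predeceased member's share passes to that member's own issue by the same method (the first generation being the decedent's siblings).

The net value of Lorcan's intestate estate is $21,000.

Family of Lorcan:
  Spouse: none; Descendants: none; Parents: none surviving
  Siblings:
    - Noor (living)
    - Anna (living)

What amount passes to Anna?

The entire $21,000 passes to the siblings and their issue.
That amount ($21,000) is divided into 2 shares of $10,500: Noor and Anna each take $10,500.

Anna receives $10,500.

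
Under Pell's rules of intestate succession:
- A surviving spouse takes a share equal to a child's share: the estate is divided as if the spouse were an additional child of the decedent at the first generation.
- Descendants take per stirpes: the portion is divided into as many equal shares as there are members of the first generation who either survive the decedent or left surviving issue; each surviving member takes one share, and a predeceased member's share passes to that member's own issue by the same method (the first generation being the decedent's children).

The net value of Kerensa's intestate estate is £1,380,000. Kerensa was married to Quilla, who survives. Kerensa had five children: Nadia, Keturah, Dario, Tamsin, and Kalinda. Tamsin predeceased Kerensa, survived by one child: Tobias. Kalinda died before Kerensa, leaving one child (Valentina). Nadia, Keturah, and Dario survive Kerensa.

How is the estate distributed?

Quilla: £230,000; Nadia: £230,000; Keturah: £230,000; Dario: £230,000; Tobias: £230,000; Valentina: £230,000

The spouse counts as an additional share at the children's level, so there are 6 primary shares of £230,000. Quilla takes one such share (£230,000).
The children's combined portion (£1,150,000) is divided into 5 shares of £230,000: Nadia, Keturah, and Dario each take £230,000; Tamsin's £230,000 share passes to Tamsin's issue; Kalinda's £230,000 share passes to Kalinda's issue.
Tamsin's share (£230,000) passes entirely to Tobias.
Kalinda's share (£230,000) passes entirely to Valentina.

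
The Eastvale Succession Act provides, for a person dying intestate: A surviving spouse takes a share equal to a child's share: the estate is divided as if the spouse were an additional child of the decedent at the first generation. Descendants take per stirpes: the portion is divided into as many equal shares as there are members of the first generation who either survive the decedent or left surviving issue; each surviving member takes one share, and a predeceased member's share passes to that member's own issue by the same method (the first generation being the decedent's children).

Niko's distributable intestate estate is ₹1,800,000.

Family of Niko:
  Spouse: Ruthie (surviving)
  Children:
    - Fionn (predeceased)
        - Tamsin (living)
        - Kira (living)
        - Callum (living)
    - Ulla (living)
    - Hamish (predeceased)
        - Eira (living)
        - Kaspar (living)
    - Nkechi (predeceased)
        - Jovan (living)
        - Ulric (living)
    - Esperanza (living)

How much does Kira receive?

Kira receives ₹100,000.

The spouse counts as an additional share at the children's level, so there are 6 primary shares of ₹300,000. Ruthie takes one such share (₹300,000).
The children's combined portion (₹1,500,000) is divided into 5 shares of ₹300,000: Ulla and Esperanza each take ₹300,000; Fionn's ₹300,000 share passes to Fionn's issue; Hamish's ₹300,000 share passes to Hamish's issue; Nkechi's ₹300,000 share passes to Nkechi's issue.
Fionn's share (₹300,000) is divided into 3 shares of ₹100,000: Tamsin, Kira, and Callum each take ₹100,000.
Hamish's share (₹300,000) is divided into 2 shares of ₹150,000: Eira and Kaspar each take ₹150,000.
Nkechi's share (₹300,000) is divided into 2 shares of ₹150,000: Jovan and Ulric each take ₹150,000.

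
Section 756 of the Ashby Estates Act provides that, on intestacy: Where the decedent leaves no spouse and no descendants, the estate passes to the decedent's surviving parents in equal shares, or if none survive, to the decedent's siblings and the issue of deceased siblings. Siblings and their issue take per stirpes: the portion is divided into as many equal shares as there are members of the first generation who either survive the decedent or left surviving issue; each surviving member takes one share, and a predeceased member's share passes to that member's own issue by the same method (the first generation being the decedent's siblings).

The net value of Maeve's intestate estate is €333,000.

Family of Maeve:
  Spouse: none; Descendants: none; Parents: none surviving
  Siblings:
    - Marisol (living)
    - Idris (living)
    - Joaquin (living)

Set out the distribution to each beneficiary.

The entire €333,000 passes to the siblings and their issue.
That amount (€333,000) is divided into 3 shares of €111,000: Marisol, Idris, and Joaquin each take €111,000.

Marisol: €111,000; Idris: €111,000; Joaquin: €111,000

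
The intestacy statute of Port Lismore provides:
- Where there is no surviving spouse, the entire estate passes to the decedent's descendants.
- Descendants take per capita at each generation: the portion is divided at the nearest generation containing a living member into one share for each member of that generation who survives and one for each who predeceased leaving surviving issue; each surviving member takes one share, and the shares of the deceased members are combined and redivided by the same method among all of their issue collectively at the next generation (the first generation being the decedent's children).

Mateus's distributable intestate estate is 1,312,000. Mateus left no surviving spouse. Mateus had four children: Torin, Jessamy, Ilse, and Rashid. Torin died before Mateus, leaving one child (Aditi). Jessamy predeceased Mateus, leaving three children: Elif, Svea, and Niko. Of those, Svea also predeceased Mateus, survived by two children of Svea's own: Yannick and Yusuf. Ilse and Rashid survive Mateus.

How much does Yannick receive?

Yannick receives 82,000.

The entire 1,312,000 passes to the descendants.
That amount (1,312,000) is divided at the children's generation into 4 shares of 328,000. Ilse and Rashid each take 328,000. The 2 shares of the deceased (Torin and Jessamy) are combined into a pool of 656,000.
That pool (656,000) is divided at the grandchildren's generation into 4 shares of 164,000. Aditi, Elif, and Niko each take 164,000. The remaining share for the deceased Svea (164,000) is carried to the next generation.
That pool (164,000) is divided at the great-grandchildren's generation equally among Yannick and Yusuf: 82,000 each.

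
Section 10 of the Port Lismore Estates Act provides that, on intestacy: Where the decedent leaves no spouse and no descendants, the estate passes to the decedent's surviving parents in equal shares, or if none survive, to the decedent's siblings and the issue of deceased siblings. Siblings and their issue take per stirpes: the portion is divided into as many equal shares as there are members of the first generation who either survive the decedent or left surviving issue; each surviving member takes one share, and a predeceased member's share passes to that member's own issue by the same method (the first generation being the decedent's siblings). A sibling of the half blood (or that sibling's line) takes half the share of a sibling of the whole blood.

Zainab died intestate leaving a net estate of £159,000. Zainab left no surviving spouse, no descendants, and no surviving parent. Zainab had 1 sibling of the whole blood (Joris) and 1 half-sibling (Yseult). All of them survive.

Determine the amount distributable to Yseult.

The entire £159,000 passes to the siblings and their issue.
Counting each half-blood sibling's line as half a unit, there are 3/2 units in £159,000, so one unit is £106,000. Whole-blood lines (Joris) take £106,000 each; half-blood lines (Yseult) take £53,000 each.

Yseult receives £53,000.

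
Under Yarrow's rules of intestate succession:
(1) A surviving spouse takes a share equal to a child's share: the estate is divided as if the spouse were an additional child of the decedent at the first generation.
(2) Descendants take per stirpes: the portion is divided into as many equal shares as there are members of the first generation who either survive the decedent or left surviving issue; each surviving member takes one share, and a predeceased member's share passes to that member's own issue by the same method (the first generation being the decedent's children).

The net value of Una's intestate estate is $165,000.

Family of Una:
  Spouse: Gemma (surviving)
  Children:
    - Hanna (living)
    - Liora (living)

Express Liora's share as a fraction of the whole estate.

Liora receives 1/3 of the estate.

The spouse counts as an additional share at the children's level, so there are 3 primary shares of $55,000. Gemma takes one such share ($55,000).
The children's combined portion ($110,000) is divided into 2 shares of $55,000: Hanna and Liora each take $55,000.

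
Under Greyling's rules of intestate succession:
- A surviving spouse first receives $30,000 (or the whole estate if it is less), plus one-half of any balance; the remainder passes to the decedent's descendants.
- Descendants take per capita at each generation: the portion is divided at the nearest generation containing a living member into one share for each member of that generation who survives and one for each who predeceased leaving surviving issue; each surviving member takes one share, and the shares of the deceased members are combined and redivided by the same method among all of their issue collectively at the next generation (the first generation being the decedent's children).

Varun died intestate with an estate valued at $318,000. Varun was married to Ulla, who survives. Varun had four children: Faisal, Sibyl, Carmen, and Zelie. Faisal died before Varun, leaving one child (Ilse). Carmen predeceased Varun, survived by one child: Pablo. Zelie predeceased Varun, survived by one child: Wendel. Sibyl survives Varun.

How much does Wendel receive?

Wendel receives $36,000.

Ulla first takes $30,000, leaving a balance of $288,000. Ulla then takes one-half of the balance ($144,000), for a total of $174,000. The remaining $144,000 passes to the descendants.
The descendants' portion ($144,000) is divided at the children's generation into 4 shares of $36,000. Sibyl takes $36,000. The 3 shares of the deceased (Faisal, Carmen, and Zelie) are combined into a pool of $108,000.
That pool ($108,000) is divided at the grandchildren's generation equally among Ilse, Pablo, and Wendel: $36,000 each.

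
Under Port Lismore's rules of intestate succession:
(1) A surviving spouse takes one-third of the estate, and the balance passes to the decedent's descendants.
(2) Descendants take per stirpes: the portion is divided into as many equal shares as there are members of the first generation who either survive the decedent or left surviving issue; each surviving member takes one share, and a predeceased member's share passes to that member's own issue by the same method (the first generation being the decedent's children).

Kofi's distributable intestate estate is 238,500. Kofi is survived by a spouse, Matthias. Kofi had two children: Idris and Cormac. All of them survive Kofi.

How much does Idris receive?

Matthias takes one-third of 238,500 = 79,500. The remaining 159,000 passes to the descendants.
The descendants' portion (159,000) is divided into 2 shares of 79,500: Idris and Cormac each take 79,500.

Idris receives 79,500.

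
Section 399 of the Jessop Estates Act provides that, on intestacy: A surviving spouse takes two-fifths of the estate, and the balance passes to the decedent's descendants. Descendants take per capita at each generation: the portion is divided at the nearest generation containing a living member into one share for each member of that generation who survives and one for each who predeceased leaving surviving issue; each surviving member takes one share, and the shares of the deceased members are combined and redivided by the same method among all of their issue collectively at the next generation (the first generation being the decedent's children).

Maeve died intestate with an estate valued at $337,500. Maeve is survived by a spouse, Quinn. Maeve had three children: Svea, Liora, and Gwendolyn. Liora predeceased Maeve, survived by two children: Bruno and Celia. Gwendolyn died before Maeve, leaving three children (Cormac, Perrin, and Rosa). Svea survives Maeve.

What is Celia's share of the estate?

Quinn takes two-fifths of $337,500 = $135,000. The remaining $202,500 passes to the descendants.
The descendants' portion ($202,500) is divided at the children's generation into 3 shares of $67,500. Svea takes $67,500. The 2 shares of the deceased (Liora and Gwendolyn) are combined into a pool of $135,000.
That pool ($135,000) is divided at the grandchildren's generation equally among Bruno, Celia, Cormac, Perrin, and Rosa: $27,000 each.

Celia receives $27,000.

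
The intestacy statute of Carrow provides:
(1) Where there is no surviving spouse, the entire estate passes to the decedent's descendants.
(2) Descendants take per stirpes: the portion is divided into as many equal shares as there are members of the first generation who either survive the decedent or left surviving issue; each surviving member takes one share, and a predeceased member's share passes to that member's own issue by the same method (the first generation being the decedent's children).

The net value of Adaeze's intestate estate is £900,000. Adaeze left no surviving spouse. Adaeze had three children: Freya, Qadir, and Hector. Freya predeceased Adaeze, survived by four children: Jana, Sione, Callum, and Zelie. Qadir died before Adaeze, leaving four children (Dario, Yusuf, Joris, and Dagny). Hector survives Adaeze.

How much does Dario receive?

Dario receives £75,000.

The entire £900,000 passes to the descendants.
That amount (£900,000) is divided into 3 shares of £300,000: Hector takes £300,000; Freya's £300,000 share passes to Freya's issue; Qadir's £300,000 share passes to Qadir's issue.
Freya's share (£300,000) is divided into 4 shares of £75,000: Jana, Sione, Callum, and Zelie each take £75,000.
Qadir's share (£300,000) is divided into 4 shares of £75,000: Dario, Yusuf, Joris, and Dagny each take £75,000.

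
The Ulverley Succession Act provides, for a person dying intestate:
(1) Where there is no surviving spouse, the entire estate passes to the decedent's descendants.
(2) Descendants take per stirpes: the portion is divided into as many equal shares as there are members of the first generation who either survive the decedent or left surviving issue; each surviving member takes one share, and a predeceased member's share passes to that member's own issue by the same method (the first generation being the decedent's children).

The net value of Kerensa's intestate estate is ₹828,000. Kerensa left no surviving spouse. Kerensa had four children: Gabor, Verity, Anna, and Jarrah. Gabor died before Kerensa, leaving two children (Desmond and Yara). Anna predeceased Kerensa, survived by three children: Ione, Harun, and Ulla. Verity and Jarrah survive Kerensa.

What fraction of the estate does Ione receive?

The entire ₹828,000 passes to the descendants.
That amount (₹828,000) is divided into 4 shares of ₹207,000: Verity and Jarrah each take ₹207,000; Gabor's ₹207,000 share passes to Gabor's issue; Anna's ₹207,000 share passes to Anna's issue.
Gabor's share (₹207,000) is divided into 2 shares of ₹103,500: Desmond and Yara each take ₹103,500.
Anna's share (₹207,000) is divided into 3 shares of ₹69,000: Ione, Harun, and Ulla each take ₹69,000.

Ione receives 1/12 of the estate.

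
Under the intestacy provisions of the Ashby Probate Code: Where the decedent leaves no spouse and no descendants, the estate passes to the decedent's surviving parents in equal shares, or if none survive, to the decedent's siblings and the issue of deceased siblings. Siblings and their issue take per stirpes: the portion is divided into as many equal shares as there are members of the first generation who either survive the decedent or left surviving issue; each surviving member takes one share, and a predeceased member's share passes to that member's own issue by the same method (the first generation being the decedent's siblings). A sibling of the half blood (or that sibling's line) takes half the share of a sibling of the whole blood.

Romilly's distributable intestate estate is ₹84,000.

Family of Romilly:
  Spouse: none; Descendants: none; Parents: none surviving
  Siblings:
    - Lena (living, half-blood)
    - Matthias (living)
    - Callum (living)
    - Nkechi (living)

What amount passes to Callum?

Callum receives ₹24,000.

The entire ₹84,000 passes to the siblings and their issue.
Counting each half-blood sibling's line as half a unit, there are 7/2 units in ₹84,000, so one unit is ₹24,000. Whole-blood lines (Matthias, Callum, and Nkechi) take ₹24,000 each; half-blood lines (Lena) take ₹12,000 each.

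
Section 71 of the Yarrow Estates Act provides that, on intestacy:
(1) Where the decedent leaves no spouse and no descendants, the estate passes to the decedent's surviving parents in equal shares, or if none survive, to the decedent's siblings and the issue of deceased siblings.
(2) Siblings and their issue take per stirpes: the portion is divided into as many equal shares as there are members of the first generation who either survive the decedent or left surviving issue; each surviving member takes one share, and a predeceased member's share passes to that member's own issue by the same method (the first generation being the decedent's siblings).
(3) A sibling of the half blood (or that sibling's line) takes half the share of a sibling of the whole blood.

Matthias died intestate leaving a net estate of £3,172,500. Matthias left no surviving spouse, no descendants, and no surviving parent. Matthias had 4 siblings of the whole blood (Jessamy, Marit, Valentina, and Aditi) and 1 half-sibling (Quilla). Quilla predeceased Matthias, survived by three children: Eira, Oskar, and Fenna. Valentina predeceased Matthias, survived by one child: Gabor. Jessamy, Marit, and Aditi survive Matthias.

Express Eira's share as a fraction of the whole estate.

The entire £3,172,500 passes to the siblings and their issue.
Counting each half-blood sibling's line as half a unit, there are 9/2 units in £3,172,500, so one unit is £705,000. Whole-blood lines (Jessamy, Marit, Valentina, and Aditi) take £705,000 each; half-blood lines (Quilla) take £352,500 each.
Quilla's share (£352,500) is divided into 3 shares of £117,500: Eira, Oskar, and Fenna each take £117,500.
Valentina's share (£705,000) passes entirely to Gabor.

Eira receives 1/27 of the estate.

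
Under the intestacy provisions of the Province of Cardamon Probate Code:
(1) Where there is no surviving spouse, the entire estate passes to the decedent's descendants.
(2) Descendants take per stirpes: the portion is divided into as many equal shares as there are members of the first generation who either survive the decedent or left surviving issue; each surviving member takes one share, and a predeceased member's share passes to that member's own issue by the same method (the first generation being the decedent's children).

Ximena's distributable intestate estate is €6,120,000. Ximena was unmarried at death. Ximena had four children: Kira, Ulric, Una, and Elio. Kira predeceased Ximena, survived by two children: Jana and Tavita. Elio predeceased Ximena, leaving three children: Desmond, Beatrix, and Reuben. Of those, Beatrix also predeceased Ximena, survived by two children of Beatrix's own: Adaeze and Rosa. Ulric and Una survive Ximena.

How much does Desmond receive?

The entire €6,120,000 passes to the descendants.
That amount (€6,120,000) is divided into 4 shares of €1,530,000: Ulric and Una each take €1,530,000; Kira's €1,530,000 share passes to Kira's issue; Elio's €1,530,000 share passes to Elio's issue.
Kira's share (€1,530,000) is divided into 2 shares of €765,000: Jana and Tavita each take €765,000.
Elio's share (€1,530,000) is divided into 3 shares of €510,000: Desmond and Reuben each take €510,000; Beatrix's €510,000 share passes to Beatrix's issue.
Beatrix's share (€510,000) is divided into 2 shares of €255,000: Adaeze and Rosa each take €255,000.

Desmond receives €510,000.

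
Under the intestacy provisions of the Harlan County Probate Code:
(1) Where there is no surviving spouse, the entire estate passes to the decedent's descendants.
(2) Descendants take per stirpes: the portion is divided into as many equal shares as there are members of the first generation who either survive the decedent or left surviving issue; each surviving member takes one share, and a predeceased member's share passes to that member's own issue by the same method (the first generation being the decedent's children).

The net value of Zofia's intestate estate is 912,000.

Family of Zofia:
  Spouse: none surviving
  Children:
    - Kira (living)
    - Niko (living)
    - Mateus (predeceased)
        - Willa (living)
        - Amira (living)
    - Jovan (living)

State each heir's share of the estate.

Kira: 228,000; Niko: 228,000; Willa: 114,000; Amira: 114,000; Jovan: 228,000

The entire 912,000 passes to the descendants.
That amount (912,000) is divided into 4 shares of 228,000: Kira, Niko, and Jovan each take 228,000; Mateus's 228,000 share passes to Mateus's issue.
Mateus's share (228,000) is divided into 2 shares of 114,000: Willa and Amira each take 114,000.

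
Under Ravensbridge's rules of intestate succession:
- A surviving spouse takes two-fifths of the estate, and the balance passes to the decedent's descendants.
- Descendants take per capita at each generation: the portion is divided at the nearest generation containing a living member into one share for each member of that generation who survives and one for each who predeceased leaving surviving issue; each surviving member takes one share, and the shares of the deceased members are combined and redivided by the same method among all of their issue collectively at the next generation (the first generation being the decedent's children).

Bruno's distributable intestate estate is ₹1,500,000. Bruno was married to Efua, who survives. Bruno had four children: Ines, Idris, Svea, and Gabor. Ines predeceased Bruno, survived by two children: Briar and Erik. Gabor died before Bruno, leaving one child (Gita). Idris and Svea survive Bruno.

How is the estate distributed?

Efua takes two-fifths of ₹1,500,000 = ₹600,000. The remaining ₹900,000 passes to the descendants.
The descendants' portion (₹900,000) is divided at the children's generation into 4 shares of ₹225,000. Idris and Svea each take ₹225,000. The 2 shares of the deceased (Ines and Gabor) are combined into a pool of ₹450,000.
That pool (₹450,000) is divided at the grandchildren's generation equally among Briar, Erik, and Gita: ₹150,000 each.

Efua: ₹600,000; Briar: ₹150,000; Erik: ₹150,000; Idris: ₹225,000; Svea: ₹225,000; Gita: ₹150,000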